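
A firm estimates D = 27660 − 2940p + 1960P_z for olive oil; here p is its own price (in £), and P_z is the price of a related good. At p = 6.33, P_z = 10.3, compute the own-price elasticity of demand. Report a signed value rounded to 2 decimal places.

At the given values, D = 27660 − 2940(6.33) + 1960(10.3) = 29237.8.
∂D/∂p = −2940.
E = (-2940) × (6.33/29237.8) = -0.6365…

-0.64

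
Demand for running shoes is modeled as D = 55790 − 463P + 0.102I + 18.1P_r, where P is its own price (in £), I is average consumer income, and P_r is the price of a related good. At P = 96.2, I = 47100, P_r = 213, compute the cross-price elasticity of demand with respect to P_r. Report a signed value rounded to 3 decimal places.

At the given values, D = 55790 − 463(96.2) + 0.102(47100) + 18.1(213) = 19908.9.
∂D/∂P_r = 18.1.
E = (18.1) × (213/19908.9) = 0.19364…

0.194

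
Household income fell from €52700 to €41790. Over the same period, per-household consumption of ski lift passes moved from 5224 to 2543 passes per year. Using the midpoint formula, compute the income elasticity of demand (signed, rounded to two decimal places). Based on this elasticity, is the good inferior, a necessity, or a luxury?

%ΔQ = (2543 − 5224)/[( 5224 + 2543)/2] = -2681/3883.5 = -0.690356…
%ΔIncome = (41790 − 52700)/[( 52700 + 41790)/2] = -10910/47245 = -0.230923…
E_income = (-2681/3883.5) / (-10910/47245) = 2.9895…
E_income > 1 ⇒ normal good, luxury.

2.99; luxury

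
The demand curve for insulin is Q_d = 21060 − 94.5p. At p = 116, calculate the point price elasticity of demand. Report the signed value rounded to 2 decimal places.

-1.09

dQ_d/dp = −94.5. At p = 116, Q_d = 21060 − 94.5(116) = 10098.
Ed = (dQ_d/dp)·(p/Q_d) = −94.5 × (116/10098) = -1.0855…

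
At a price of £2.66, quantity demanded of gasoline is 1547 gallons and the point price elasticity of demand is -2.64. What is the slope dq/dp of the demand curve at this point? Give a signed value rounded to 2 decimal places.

-1535.37

Ed = (dq/dp)·(p/q) ⇒ dq/dp = Ed·q/p = (-2.64)·1547/2.66 = -1535.3684…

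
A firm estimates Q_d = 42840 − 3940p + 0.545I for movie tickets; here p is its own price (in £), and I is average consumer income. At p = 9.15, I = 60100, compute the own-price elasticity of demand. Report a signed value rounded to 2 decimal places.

-0.91

At the given values, Q_d = 42840 − 3940(9.15) + 0.545(60100) = 39543.5.
∂Q_d/∂p = −3940.
E = (-3940) × (9.15/39543.5) = -0.9116…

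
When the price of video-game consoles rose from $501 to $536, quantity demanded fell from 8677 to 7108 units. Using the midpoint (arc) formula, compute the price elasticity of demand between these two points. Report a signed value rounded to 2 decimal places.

-2.95

%ΔQ = (7108 − 8677) / [(8677 + 7108)/2] = -1569/7892.5 = -0.198796…
%ΔP = (536 − 501) / [(501 + 536)/2] = 35/518.5 = 0.067502…
Arc Ed = %ΔQ / %ΔP = (-1569/7892.5) / (35/518.5) = -2.9450…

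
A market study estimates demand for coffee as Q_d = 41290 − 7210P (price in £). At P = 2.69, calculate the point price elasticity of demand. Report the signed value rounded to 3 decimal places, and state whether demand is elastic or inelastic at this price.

dQ_d/dP = −7210. At P = 2.69, Q_d = 41290 − 7210(2.69) = 21895.1.
Ed = (dQ_d/dP)·(P/Q_d) = −7210 × (2.69/21895.1) = -0.88581…
|Ed| = 0.886 < 1, so demand is inelastic.

-0.886; inelastic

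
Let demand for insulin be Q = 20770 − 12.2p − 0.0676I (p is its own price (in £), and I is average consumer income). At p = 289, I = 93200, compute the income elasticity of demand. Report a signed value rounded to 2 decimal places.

At the given values, Q = 20770 − 12.2(289) − 0.0676(93200) = 10943.88.
∂Q/∂I = -0.0676.
E = (-0.0676) × (93200/10943.88) = -0.5756…

-0.58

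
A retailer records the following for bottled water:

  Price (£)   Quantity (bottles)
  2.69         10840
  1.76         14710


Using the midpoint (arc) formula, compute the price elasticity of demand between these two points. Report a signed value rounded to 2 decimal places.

%ΔQ = (14710 − 10840) / [(10840 + 14710)/2] = 3870/12775 = 0.302935…
%ΔP = (1.76 − 2.69) / [(2.69 + 1.76)/2] = -0.93/2.225 = -0.417977…
Arc Ed = %ΔQ / %ΔP = (3870/12775) / (-0.93/2.225) = -0.7247…

-0.72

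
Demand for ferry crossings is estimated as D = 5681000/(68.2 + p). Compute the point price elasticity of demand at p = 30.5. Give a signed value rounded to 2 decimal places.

-0.31

dD/dp = −5681000/(68.2 + p)² = -583.164. At p = 30.5, D = 57558.3.
Ed = (dD/dp)·(p/D) = (-583.164) × (30.5/57558.3) = -0.3090…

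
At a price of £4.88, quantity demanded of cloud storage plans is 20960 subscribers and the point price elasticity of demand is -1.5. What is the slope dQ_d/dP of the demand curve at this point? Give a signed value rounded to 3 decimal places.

-6442.623

Ed = (dQ_d/dP)·(P/Q_d) ⇒ dQ_d/dP = Ed·Q_d/P = (-1.5)·20960/4.88 = -6442.62295…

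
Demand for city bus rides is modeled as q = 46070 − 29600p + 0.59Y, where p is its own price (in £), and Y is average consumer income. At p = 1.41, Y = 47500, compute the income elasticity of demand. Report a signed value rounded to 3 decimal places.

0.866

At the given values, q = 46070 − 29600(1.41) + 0.59(47500) = 32359.
∂q/∂Y = 0.59.
E = (0.59) × (47500/32359) = 0.86606…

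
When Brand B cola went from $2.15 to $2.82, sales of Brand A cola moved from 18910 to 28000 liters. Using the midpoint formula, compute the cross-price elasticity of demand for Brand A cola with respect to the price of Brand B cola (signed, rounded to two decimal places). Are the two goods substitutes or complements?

1.44; substitutes

%ΔQ_{Brand A cola} = (28000 − 18910)/avg = 9090/23455 = 0.387550…
%ΔP_{Brand B cola} = (2.82 − 2.15)/avg = 0.67/2.485 = 0.269617…
E_cross = (9090/23455) / (0.67/2.485) = 1.4374…
E_cross > 0 ⇒ the goods are substitutes.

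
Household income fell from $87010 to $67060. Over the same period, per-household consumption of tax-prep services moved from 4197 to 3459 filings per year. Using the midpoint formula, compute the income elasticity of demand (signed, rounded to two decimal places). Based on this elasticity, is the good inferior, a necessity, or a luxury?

%ΔQ = (3459 − 4197)/[( 4197 + 3459)/2] = -738/3828 = -0.192789…
%ΔIncome = (67060 − 87010)/[( 87010 + 67060)/2] = -19950/77035 = -0.258973…
E_income = (-738/3828) / (-19950/77035) = 0.7444…
0 < E_income < 1 ⇒ normal good, necessity.

0.74; necessity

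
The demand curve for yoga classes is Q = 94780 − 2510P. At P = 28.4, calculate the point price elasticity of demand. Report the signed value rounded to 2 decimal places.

dQ/dP = −2510. At P = 28.4, Q = 94780 − 2510(28.4) = 23496.
Ed = (dQ/dP)·(P/Q) = −2510 × (28.4/23496) = -3.0338…

-3.03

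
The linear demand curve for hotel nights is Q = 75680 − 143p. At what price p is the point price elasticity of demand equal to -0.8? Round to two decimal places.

Ed = −143p/(75680 − 143p). Set this equal to -0.8:
143p = 0.8·(75680 − 143p) ⇒ 143p(1 + 0.8) = 0.8·75680
p = 0.8·75680 / (143·1.8) = 235.2136…

235.21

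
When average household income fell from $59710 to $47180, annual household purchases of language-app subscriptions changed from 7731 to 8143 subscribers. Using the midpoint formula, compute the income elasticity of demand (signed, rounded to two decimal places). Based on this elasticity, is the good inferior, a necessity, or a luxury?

-0.22; inferior

%ΔQ = (8143 − 7731)/[( 7731 + 8143)/2] = 412/7937 = 0.051908…
%ΔIncome = (47180 − 59710)/[( 59710 + 47180)/2] = -12530/53445 = -0.234446…
E_income = (412/7937) / (-12530/53445) = -0.2214…
E_income < 0 ⇒ inferior good.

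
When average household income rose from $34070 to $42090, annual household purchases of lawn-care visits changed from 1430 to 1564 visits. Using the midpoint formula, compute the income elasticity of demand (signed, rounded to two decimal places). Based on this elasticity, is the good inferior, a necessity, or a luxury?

0.43; necessity

%ΔQ = (1564 − 1430)/[( 1430 + 1564)/2] = 134/1497 = 0.089512…
%ΔIncome = (42090 − 34070)/[( 34070 + 42090)/2] = 8020/38080 = 0.210609…
E_income = (134/1497) / (8020/38080) = 0.4250…
0 < E_income < 1 ⇒ normal good, necessity.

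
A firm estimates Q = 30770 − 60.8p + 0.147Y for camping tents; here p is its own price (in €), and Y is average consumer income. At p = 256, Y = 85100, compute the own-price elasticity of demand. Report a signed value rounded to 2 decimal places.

-0.56

At the given values, Q = 30770 − 60.8(256) + 0.147(85100) = 27714.9.
∂Q/∂p = −60.8.
E = (-60.8) × (256/27714.9) = -0.5616…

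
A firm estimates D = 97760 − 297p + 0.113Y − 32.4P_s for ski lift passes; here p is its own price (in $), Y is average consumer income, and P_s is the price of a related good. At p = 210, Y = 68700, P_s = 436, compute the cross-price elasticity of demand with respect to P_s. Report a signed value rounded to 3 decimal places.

-0.487

At the given values, D = 97760 − 297(210) + 0.113(68700) − 32.4(436) = 29026.7.
∂D/∂P_s = -32.4.
E = (-32.4) × (436/29026.7) = -0.48666…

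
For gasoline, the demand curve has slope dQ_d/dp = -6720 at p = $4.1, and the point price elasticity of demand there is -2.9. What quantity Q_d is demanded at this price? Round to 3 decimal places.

9500.690

Ed = (dQ_d/dp)·(p/Q_d) ⇒ Q_d = (dQ_d/dp)·p/Ed = (-6720)·4.1/(-2.9) = 9500.68965…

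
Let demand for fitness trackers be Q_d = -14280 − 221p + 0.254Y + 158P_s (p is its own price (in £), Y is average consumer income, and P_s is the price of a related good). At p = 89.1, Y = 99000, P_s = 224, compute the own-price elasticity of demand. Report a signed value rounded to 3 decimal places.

At the given values, Q_d = -14280 − 221(89.1) + 0.254(99000) + 158(224) = 26566.9.
∂Q_d/∂p = −221.
E = (-221) × (89.1/26566.9) = -0.74118…

-0.741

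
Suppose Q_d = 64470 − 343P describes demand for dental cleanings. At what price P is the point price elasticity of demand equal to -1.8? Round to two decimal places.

120.83

Ed = −343P/(64470 − 343P). Set this equal to -1.8:
343P = 1.8·(64470 − 343P) ⇒ 343P(1 + 1.8) = 1.8·64470
P = 1.8·64470 / (343·2.8) = 120.8309…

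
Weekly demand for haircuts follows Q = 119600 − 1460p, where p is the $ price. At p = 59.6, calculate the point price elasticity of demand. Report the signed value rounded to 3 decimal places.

dQ/dp = −1460. At p = 59.6, Q = 119600 − 1460(59.6) = 32584.
Ed = (dQ/dp)·(p/Q) = −1460 × (59.6/32584) = -2.67051…

-2.671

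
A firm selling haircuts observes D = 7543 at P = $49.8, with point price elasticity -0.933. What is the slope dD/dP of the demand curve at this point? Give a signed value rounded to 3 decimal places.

-141.318

Ed = (dD/dP)·(P/D) ⇒ dD/dP = Ed·D/P = (-0.933)·7543/49.8 = -141.31765…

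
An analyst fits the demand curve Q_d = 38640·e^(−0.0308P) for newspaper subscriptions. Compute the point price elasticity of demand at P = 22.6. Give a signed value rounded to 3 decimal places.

dQ_d/dP = −0.0308·Q_d = -593.313. At P = 22.6, Q_d = 19263.4.
Ed = (dQ_d/dP)·(P/Q_d) = (-593.313) × (22.6/19263.4) = -0.69608

-0.696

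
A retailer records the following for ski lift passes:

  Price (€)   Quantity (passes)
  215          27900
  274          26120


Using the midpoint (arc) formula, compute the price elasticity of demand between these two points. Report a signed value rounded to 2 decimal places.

%ΔQ = (26120 − 27900) / [(27900 + 26120)/2] = -1780/27010 = -0.065901…
%ΔP = (274 − 215) / [(215 + 274)/2] = 59/244.5 = 0.241308…
Arc Ed = %ΔQ / %ΔP = (-1780/27010) / (59/244.5) = -0.2731…

-0.27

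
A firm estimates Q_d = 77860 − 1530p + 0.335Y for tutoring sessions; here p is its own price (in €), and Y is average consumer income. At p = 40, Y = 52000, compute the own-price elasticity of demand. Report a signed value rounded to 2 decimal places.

-1.80

At the given values, Q_d = 77860 − 1530(40) + 0.335(52000) = 34080.
∂Q_d/∂p = −1530.
E = (-1530) × (40/34080) = -1.7957…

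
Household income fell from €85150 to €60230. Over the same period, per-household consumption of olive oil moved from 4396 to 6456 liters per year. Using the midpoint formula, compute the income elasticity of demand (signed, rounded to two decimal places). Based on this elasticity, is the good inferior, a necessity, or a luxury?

%ΔQ = (6456 − 4396)/[( 4396 + 6456)/2] = 2060/5426 = 0.379653…
%ΔIncome = (60230 − 85150)/[( 85150 + 60230)/2] = -24920/72690 = -0.342825…
E_income = (2060/5426) / (-24920/72690) = -1.1074…
E_income < 0 ⇒ inferior good.

-1.11; inferior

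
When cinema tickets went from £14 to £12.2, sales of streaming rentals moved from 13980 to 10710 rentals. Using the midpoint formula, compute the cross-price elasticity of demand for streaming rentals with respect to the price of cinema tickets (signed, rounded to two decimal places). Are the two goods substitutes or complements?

%ΔQ_{streaming rentals} = (10710 − 13980)/avg = -3270/12345 = -0.264884…
%ΔP_{cinema tickets} = (12.2 − 14)/avg = -1.8/13.1 = -0.137404…
E_cross = (-3270/12345) / (-1.8/13.1) = 1.9277…
E_cross > 0 ⇒ the goods are substitutes.

1.93; substitutes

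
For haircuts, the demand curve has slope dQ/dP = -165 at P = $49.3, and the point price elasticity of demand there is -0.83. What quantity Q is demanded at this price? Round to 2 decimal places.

9800.60

Ed = (dQ/dP)·(P/Q) ⇒ Q = (dQ/dP)·P/Ed = (-165)·49.3/(-0.83) = 9800.6024…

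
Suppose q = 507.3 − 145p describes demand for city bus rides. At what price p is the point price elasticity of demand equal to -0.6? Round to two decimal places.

1.31

Ed = −145p/(507.3 − 145p). Set this equal to -0.6:
145p = 0.6·(507.3 − 145p) ⇒ 145p(1 + 0.6) = 0.6·507.3
p = 0.6·507.3 / (145·1.6) = 1.3119…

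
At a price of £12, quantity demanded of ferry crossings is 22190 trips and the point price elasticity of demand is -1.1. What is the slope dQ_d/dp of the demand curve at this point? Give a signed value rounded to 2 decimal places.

-2034.08

Ed = (dQ_d/dp)·(p/Q_d) ⇒ dQ_d/dp = Ed·Q_d/p = (-1.1)·22190/12 = -2034.0833…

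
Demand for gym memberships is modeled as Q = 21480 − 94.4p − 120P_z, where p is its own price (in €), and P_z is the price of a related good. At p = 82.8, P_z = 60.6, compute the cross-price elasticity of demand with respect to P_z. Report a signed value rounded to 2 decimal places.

-1.14

At the given values, Q = 21480 − 94.4(82.8) − 120(60.6) = 6391.68.
∂Q/∂P_z = -120.
E = (-120) × (60.6/6391.68) = -1.1377…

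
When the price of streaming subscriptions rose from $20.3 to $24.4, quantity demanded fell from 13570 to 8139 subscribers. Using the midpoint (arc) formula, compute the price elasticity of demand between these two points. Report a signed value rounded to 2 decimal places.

%ΔQ = (8139 − 13570) / [(13570 + 8139)/2] = -5431/10854.5 = -0.500345…
%ΔP = (24.4 − 20.3) / [(20.3 + 24.4)/2] = 4.1/22.35 = 0.183445…
Arc Ed = %ΔQ / %ΔP = (-5431/10854.5) / (4.1/22.35) = -2.7274…

-2.73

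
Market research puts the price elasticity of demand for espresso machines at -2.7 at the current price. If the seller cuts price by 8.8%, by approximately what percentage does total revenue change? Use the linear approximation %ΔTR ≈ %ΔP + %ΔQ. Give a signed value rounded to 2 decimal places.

+14.96%

%ΔQ ≈ Ed × %ΔP = (-2.7) × (-8.8%) = +23.7600%
%ΔTR ≈ %ΔP + %ΔQ = (-8.8%) + (+23.7600%) = +14.9600%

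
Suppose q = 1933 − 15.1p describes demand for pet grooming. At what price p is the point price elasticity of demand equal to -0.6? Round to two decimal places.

Ed = −15.1p/(1933 − 15.1p). Set this equal to -0.6:
15.1p = 0.6·(1933 − 15.1p) ⇒ 15.1p(1 + 0.6) = 0.6·1933
p = 0.6·1933 / (15.1·1.6) = 48.0049…

48.00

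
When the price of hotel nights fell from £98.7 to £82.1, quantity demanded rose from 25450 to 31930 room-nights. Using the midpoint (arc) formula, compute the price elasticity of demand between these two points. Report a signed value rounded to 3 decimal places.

-1.230

%ΔQ = (31930 − 25450) / [(25450 + 31930)/2] = 6480/28690 = 0.225862…
%ΔP = (82.1 − 98.7) / [(98.7 + 82.1)/2] = -16.6/90.4 = -0.183628…
Arc Ed = %ΔQ / %ΔP = (6480/28690) / (-16.6/90.4) = -1.22999…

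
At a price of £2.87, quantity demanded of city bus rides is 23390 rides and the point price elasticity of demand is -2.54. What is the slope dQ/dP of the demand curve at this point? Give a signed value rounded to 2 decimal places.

Ed = (dQ/dP)·(P/Q) ⇒ dQ/dP = Ed·Q/P = (-2.54)·23390/2.87 = -20700.5574…

-20700.56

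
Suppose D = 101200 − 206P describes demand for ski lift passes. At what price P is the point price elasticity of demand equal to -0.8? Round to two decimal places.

218.34

Ed = −206P/(101200 − 206P). Set this equal to -0.8:
206P = 0.8·(101200 − 206P) ⇒ 206P(1 + 0.8) = 0.8·101200
P = 0.8·101200 / (206·1.8) = 218.3387…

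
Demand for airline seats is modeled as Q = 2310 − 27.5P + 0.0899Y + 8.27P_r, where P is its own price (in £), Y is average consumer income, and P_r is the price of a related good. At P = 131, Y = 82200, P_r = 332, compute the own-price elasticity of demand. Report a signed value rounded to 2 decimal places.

At the given values, Q = 2310 − 27.5(131) + 0.0899(82200) + 8.27(332) = 8842.92.
∂Q/∂P = −27.5.
E = (-27.5) × (131/8842.92) = -0.4073…

-0.41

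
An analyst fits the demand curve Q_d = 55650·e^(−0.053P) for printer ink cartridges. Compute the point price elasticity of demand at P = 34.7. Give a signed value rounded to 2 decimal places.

-1.84

dQ_d/dP = −0.053·Q_d = -468.846. At P = 34.7, Q_d = 8846.15.
Ed = (dQ_d/dP)·(P/Q_d) = (-468.846) × (34.7/8846.15) = -1.8391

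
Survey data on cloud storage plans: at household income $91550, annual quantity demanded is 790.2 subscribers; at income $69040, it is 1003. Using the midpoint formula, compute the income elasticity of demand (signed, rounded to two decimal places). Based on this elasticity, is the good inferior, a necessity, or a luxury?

%ΔQ = (1003 − 790.2)/[( 790.2 + 1003)/2] = 212.8/896.6 = 0.237341…
%ΔIncome = (69040 − 91550)/[( 91550 + 69040)/2] = -22510/80295 = -0.280341…
E_income = (212.8/896.6) / (-22510/80295) = -0.8466…
E_income < 0 ⇒ inferior good.

-0.85; inferior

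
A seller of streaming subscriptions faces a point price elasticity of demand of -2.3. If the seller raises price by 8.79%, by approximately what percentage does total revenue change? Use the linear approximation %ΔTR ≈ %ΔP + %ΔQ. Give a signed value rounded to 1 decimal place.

%ΔQ ≈ Ed × %ΔP = (-2.3) × (+8.79%) = -20.2170%
%ΔTR ≈ %ΔP + %ΔQ = (+8.79%) + (-20.2170%) = -11.4270%

-11.4%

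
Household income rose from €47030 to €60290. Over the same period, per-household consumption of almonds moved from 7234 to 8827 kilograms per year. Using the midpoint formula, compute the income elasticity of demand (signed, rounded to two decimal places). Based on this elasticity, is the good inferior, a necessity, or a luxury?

0.80; necessity

%ΔQ = (8827 − 7234)/[( 7234 + 8827)/2] = 1593/8030.5 = 0.198368…
%ΔIncome = (60290 − 47030)/[( 47030 + 60290)/2] = 13260/53660 = 0.247111…
E_income = (1593/8030.5) / (13260/53660) = 0.8027…
0 < E_income < 1 ⇒ normal good, necessity.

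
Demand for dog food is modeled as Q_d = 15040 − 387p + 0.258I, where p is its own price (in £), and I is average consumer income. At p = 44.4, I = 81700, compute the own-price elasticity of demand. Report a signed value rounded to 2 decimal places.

At the given values, Q_d = 15040 − 387(44.4) + 0.258(81700) = 18935.8.
∂Q_d/∂p = −387.
E = (-387) × (44.4/18935.8) = -0.9074…

-0.91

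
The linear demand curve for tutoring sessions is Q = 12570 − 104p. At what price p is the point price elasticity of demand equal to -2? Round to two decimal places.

80.58

Ed = −104p/(12570 − 104p). Set this equal to -2:
104p = 2·(12570 − 104p) ⇒ 104p(1 + 2) = 2·12570
p = 2·12570 / (104·3) = 80.5769…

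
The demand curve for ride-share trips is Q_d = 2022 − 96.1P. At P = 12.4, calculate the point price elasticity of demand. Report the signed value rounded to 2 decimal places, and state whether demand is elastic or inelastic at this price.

-1.44; elastic

dQ_d/dP = −96.1. At P = 12.4, Q_d = 2022 − 96.1(12.4) = 830.36.
Ed = (dQ_d/dP)·(P/Q_d) = −96.1 × (12.4/830.36) = -1.4350…
|Ed| = 1.44 > 1, so demand is elastic.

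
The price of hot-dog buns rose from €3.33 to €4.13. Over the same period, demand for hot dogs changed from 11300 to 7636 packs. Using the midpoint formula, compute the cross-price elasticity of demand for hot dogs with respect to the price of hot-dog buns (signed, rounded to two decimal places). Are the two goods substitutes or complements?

%ΔQ_{hot dogs} = (7636 − 11300)/avg = -3664/9468 = -0.386987…
%ΔP_{hot-dog buns} = (4.13 − 3.33)/avg = 0.8/3.73 = 0.214477…
E_cross = (-3664/9468) / (0.8/3.73) = -1.8043…
E_cross < 0 ⇒ the goods are complements.

-1.80; complements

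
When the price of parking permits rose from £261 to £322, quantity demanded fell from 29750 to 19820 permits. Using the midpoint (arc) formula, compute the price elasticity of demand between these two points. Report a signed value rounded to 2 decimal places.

%ΔQ = (19820 − 29750) / [(29750 + 19820)/2] = -9930/24785 = -0.400645…
%ΔP = (322 − 261) / [(261 + 322)/2] = 61/291.5 = 0.209262…
Arc Ed = %ΔQ / %ΔP = (-9930/24785) / (61/291.5) = -1.9145…

-1.91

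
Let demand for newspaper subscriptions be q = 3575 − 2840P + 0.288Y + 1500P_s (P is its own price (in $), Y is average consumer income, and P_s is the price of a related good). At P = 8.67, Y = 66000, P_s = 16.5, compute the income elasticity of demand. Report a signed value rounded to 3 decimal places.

0.837

At the given values, q = 3575 − 2840(8.67) + 0.288(66000) + 1500(16.5) = 22710.2.
∂q/∂Y = 0.288.
E = (0.288) × (66000/22710.2) = 0.83698…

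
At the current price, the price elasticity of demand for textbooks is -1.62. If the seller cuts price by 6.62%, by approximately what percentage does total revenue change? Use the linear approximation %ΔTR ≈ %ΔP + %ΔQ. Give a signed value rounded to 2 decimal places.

+4.10%

%ΔQ ≈ Ed × %ΔP = (-1.62) × (-6.62%) = +10.7244%
%ΔTR ≈ %ΔP + %ΔQ = (-6.62%) + (+10.7244%) = +4.1044%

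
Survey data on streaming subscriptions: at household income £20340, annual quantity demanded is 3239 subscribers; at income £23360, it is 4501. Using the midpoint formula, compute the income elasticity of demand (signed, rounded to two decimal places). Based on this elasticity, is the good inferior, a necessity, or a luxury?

%ΔQ = (4501 − 3239)/[( 3239 + 4501)/2] = 1262/3870 = 0.326098…
%ΔIncome = (23360 − 20340)/[( 20340 + 23360)/2] = 3020/21850 = 0.138215…
E_income = (1262/3870) / (3020/21850) = 2.3593…
E_income > 1 ⇒ normal good, luxury.

2.36; luxury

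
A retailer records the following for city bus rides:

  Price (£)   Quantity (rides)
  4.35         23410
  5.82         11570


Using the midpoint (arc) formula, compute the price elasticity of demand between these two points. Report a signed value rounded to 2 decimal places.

-2.34

%ΔQ = (11570 − 23410) / [(23410 + 11570)/2] = -11840/17490 = -0.676958…
%ΔP = (5.82 − 4.35) / [(4.35 + 5.82)/2] = 1.47/5.085 = 0.289085…
Arc Ed = %ΔQ / %ΔP = (-11840/17490) / (1.47/5.085) = -2.3417…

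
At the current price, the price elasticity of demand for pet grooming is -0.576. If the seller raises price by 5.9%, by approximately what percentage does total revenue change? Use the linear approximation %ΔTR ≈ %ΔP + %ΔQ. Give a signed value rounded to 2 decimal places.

+2.50%

%ΔQ ≈ Ed × %ΔP = (-0.576) × (+5.9%) = -3.3984%
%ΔTR ≈ %ΔP + %ΔQ = (+5.9%) + (-3.3984%) = +2.5016%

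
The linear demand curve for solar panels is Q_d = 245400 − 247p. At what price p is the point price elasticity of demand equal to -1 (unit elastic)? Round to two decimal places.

496.76

Ed = −247p/(245400 − 247p). Set this equal to -1:
247p = 1·(245400 − 247p) ⇒ 247p(1 + 1) = 1·245400
p = 1·245400 / (247·2) = 496.7611…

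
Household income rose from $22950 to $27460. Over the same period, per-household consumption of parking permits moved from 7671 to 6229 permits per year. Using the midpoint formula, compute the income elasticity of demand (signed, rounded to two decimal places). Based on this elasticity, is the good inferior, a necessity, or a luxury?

-1.16; inferior

%ΔQ = (6229 − 7671)/[( 7671 + 6229)/2] = -1442/6950 = -0.207482…
%ΔIncome = (27460 − 22950)/[( 22950 + 27460)/2] = 4510/25205 = 0.178932…
E_income = (-1442/6950) / (4510/25205) = -1.1595…
E_income < 0 ⇒ inferior good.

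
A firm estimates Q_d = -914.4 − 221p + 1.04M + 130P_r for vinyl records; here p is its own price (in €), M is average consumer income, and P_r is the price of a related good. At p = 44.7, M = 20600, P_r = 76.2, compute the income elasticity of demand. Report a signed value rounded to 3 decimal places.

At the given values, Q_d = -914.4 − 221(44.7) + 1.04(20600) + 130(76.2) = 20536.9.
∂Q_d/∂M = 1.04.
E = (1.04) × (20600/20536.9) = 1.04319…

1.043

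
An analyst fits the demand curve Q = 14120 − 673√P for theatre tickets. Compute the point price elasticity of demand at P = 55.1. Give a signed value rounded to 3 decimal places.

dQ/dP = −673/(2√P) = -45.3325. At P = 55.1, Q = 9124.36.
Ed = (dQ/dP)·(P/Q) = (-45.3325) × (55.1/9124.36) = -0.27375…

-0.274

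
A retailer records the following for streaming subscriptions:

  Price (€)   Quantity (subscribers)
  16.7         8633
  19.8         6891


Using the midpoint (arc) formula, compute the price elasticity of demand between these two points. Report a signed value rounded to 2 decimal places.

%ΔQ = (6891 − 8633) / [(8633 + 6891)/2] = -1742/7762 = -0.224426…
%ΔP = (19.8 − 16.7) / [(16.7 + 19.8)/2] = 3.1/18.25 = 0.169863…
Arc Ed = %ΔQ / %ΔP = (-1742/7762) / (3.1/18.25) = -1.3212…

-1.32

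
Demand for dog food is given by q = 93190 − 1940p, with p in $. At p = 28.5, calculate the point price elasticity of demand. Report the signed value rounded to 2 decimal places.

dq/dp = −1940. At p = 28.5, q = 93190 − 1940(28.5) = 37900.
Ed = (dq/dp)·(p/q) = −1940 × (28.5/37900) = -1.4588…

-1.46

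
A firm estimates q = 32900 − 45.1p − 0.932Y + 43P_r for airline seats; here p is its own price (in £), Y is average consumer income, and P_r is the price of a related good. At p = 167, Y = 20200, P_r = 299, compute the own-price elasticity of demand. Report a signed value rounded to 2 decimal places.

At the given values, q = 32900 − 45.1(167) − 0.932(20200) + 43(299) = 19398.9.
∂q/∂p = −45.1.
E = (-45.1) × (167/19398.9) = -0.3882…

-0.39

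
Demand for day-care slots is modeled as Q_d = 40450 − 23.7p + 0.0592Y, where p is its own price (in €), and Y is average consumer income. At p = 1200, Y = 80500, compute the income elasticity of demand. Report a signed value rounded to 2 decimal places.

At the given values, Q_d = 40450 − 23.7(1200) + 0.0592(80500) = 16775.6.
∂Q_d/∂Y = 0.0592.
E = (0.0592) × (80500/16775.6) = 0.2840…

0.28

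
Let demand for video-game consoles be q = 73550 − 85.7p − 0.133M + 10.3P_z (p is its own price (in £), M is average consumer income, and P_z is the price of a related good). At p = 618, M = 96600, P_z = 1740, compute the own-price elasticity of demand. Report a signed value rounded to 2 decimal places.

-2.06

At the given values, q = 73550 − 85.7(618) − 0.133(96600) + 10.3(1740) = 25661.6.
∂q/∂p = −85.7.
E = (-85.7) × (618/25661.6) = -2.0638…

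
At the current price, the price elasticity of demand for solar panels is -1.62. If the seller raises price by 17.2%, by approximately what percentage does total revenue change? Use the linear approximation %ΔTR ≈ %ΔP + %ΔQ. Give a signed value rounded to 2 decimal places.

%ΔQ ≈ Ed × %ΔP = (-1.62) × (+17.2%) = -27.8640%
%ΔTR ≈ %ΔP + %ΔQ = (+17.2%) + (-27.8640%) = -10.6640%

-10.66%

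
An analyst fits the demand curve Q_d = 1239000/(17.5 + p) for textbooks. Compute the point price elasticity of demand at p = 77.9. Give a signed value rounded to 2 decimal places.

dQ_d/dp = −1239000/(17.5 + p)² = -136.136. At p = 77.9, Q_d = 12987.4.
Ed = (dQ_d/dp)·(p/Q_d) = (-136.136) × (77.9/12987.4) = -0.8165…

-0.82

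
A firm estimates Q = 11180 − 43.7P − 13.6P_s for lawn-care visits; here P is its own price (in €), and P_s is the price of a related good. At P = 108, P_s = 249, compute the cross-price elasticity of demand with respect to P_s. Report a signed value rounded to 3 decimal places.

-1.102

At the given values, Q = 11180 − 43.7(108) − 13.6(249) = 3074.
∂Q/∂P_s = -13.6.
E = (-13.6) × (249/3074) = -1.10162…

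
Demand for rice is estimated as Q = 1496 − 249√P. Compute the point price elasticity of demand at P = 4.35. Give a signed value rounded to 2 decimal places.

-0.27

dQ/dP = −249/(2√P) = -59.6932. At P = 4.35, Q = 976.669.
Ed = (dQ/dP)·(P/Q) = (-59.6932) × (4.35/976.669) = -0.2658…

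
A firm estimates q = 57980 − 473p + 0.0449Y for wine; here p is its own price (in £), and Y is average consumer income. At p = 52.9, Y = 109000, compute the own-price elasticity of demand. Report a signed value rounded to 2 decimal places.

At the given values, q = 57980 − 473(52.9) + 0.0449(109000) = 37852.4.
∂q/∂p = −473.
E = (-473) × (52.9/37852.4) = -0.6610…

-0.66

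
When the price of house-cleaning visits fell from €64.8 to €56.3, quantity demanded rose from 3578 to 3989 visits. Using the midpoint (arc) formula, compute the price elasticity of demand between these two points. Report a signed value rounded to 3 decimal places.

%ΔQ = (3989 − 3578) / [(3578 + 3989)/2] = 411/3783.5 = 0.108629…
%ΔP = (56.3 − 64.8) / [(64.8 + 56.3)/2] = -8.5/60.55 = -0.140379…
Arc Ed = %ΔQ / %ΔP = (411/3783.5) / (-8.5/60.55) = -0.77382…

-0.774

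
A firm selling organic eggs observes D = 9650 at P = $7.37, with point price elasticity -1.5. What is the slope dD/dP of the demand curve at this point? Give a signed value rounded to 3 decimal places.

-1964.043

Ed = (dD/dP)·(P/D) ⇒ dD/dP = Ed·D/P = (-1.5)·9650/7.37 = -1964.04341…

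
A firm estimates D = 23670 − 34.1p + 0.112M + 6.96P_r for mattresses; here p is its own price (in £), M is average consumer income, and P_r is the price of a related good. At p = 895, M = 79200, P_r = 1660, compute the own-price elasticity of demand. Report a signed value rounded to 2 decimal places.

-2.25

At the given values, D = 23670 − 34.1(895) + 0.112(79200) + 6.96(1660) = 13574.5.
∂D/∂p = −34.1.
E = (-34.1) × (895/13574.5) = -2.2482…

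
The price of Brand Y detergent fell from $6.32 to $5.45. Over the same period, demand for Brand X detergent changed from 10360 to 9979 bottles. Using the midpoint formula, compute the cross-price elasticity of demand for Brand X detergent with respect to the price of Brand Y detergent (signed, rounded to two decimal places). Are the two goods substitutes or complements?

0.25; substitutes

%ΔQ_{Brand X detergent} = (9979 − 10360)/avg = -381/10169.5 = -0.037464…
%ΔP_{Brand Y detergent} = (5.45 − 6.32)/avg = -0.87/5.885 = -0.147833…
E_cross = (-381/10169.5) / (-0.87/5.885) = 0.2534…
E_cross > 0 ⇒ the goods are substitutes.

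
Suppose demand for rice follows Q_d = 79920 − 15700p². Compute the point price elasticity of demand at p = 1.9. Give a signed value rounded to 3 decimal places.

-4.877

dQ_d/dp = −2·15700·p = -59660. At p = 1.9, Q_d = 23243.
Ed = (dQ_d/dp)·(p/Q_d) = (-59660) × (1.9/23243) = -4.87690…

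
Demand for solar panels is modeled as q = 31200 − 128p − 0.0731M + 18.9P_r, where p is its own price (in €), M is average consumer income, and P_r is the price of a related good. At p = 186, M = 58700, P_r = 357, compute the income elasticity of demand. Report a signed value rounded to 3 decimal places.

-0.436

At the given values, q = 31200 − 128(186) − 0.0731(58700) + 18.9(357) = 9848.33.
∂q/∂M = -0.0731.
E = (-0.0731) × (58700/9848.33) = -0.43570…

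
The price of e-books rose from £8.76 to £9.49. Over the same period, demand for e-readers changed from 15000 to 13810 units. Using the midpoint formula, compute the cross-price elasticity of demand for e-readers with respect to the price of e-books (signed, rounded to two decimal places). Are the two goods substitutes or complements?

%ΔQ_{e-readers} = (13810 − 15000)/avg = -1190/14405 = -0.082610…
%ΔP_{e-books} = (9.49 − 8.76)/avg = 0.73/9.125 = 0.08
E_cross = (-1190/14405) / (0.73/9.125) = -1.0326…
E_cross < 0 ⇒ the goods are complements.

-1.03; complements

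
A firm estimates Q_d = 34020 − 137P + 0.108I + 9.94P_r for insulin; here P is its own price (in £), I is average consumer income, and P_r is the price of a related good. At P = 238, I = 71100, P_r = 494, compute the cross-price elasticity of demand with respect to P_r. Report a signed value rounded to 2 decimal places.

At the given values, Q_d = 34020 − 137(238) + 0.108(71100) + 9.94(494) = 14003.16.
∂Q_d/∂P_r = 9.94.
E = (9.94) × (494/14003.16) = 0.3506…

0.35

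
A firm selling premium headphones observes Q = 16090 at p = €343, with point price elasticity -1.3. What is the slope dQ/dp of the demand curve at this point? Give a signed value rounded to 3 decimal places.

Ed = (dQ/dp)·(p/Q) ⇒ dQ/dp = Ed·Q/p = (-1.3)·16090/343 = -60.98250…

-60.983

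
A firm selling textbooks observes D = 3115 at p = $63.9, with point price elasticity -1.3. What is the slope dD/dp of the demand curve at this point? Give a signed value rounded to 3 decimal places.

-63.372

Ed = (dD/dp)·(p/D) ⇒ dD/dp = Ed·D/p = (-1.3)·3115/63.9 = -63.37245…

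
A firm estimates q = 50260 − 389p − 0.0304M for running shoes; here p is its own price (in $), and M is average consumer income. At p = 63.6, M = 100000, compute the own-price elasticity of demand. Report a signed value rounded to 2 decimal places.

At the given values, q = 50260 − 389(63.6) − 0.0304(100000) = 22479.6.
∂q/∂p = −389.
E = (-389) × (63.6/22479.6) = -1.1005…

-1.10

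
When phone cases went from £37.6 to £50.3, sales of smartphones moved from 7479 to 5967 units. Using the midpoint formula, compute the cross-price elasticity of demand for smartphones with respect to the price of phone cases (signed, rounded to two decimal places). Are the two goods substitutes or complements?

%ΔQ_{smartphones} = (5967 − 7479)/avg = -1512/6723 = -0.224899…
%ΔP_{phone cases} = (50.3 − 37.6)/avg = 12.7/43.95 = 0.288964…
E_cross = (-1512/6723) / (12.7/43.95) = -0.7782…
E_cross < 0 ⇒ the goods are complements.

-0.78; complements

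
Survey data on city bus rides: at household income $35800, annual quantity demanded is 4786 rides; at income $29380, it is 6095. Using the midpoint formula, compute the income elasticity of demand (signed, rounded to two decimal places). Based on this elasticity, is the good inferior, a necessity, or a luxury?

%ΔQ = (6095 − 4786)/[( 4786 + 6095)/2] = 1309/5440.5 = 0.240602…
%ΔIncome = (29380 − 35800)/[( 35800 + 29380)/2] = -6420/32590 = -0.196992…
E_income = (1309/5440.5) / (-6420/32590) = -1.2213…
E_income < 0 ⇒ inferior good.

-1.22; inferior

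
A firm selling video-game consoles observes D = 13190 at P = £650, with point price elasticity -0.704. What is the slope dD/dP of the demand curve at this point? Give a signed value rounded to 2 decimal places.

-14.29

Ed = (dD/dP)·(P/D) ⇒ dD/dP = Ed·D/P = (-0.704)·13190/650 = -14.2857…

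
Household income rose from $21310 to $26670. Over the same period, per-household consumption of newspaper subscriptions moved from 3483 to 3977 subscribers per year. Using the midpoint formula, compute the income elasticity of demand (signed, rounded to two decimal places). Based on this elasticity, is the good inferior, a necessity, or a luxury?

0.59; necessity

%ΔQ = (3977 − 3483)/[( 3483 + 3977)/2] = 494/3730 = 0.132439…
%ΔIncome = (26670 − 21310)/[( 21310 + 26670)/2] = 5360/23990 = 0.223426…
E_income = (494/3730) / (5360/23990) = 0.5927…
0 < E_income < 1 ⇒ normal good, necessity.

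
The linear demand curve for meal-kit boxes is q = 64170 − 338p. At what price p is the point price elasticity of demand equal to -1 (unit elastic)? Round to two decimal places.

94.93

Ed = −338p/(64170 − 338p). Set this equal to -1:
338p = 1·(64170 − 338p) ⇒ 338p(1 + 1) = 1·64170
p = 1·64170 / (338·2) = 94.9260…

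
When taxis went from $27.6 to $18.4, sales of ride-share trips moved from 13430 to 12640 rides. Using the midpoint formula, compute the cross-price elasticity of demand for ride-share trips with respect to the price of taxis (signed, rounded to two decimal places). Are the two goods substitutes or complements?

%ΔQ_{ride-share trips} = (12640 − 13430)/avg = -790/13035 = -0.060606…
%ΔP_{taxis} = (18.4 − 27.6)/avg = -9.2/23 = -0.4
E_cross = (-790/13035) / (-9.2/23) = 0.1515…
E_cross > 0 ⇒ the goods are substitutes.

0.15; substitutes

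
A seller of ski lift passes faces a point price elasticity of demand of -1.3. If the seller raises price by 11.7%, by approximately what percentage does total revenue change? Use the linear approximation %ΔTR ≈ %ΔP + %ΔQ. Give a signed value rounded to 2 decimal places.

%ΔQ ≈ Ed × %ΔP = (-1.3) × (+11.7%) = -15.2100%
%ΔTR ≈ %ΔP + %ΔQ = (+11.7%) + (-15.2100%) = -3.5100%

-3.51%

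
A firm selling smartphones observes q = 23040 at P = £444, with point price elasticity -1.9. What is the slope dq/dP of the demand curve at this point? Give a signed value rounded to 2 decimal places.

-98.59

Ed = (dq/dP)·(P/q) ⇒ dq/dP = Ed·q/P = (-1.9)·23040/444 = -98.5945…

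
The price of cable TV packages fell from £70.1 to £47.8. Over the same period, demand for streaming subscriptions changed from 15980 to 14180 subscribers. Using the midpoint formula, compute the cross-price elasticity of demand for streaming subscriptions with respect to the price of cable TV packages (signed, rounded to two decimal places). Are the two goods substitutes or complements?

0.32; substitutes

%ΔQ_{streaming subscriptions} = (14180 − 15980)/avg = -1800/15080 = -0.119363…
%ΔP_{cable TV packages} = (47.8 − 70.1)/avg = -22.3/58.95 = -0.378286…
E_cross = (-1800/15080) / (-22.3/58.95) = 0.3155…
E_cross > 0 ⇒ the goods are substitutes.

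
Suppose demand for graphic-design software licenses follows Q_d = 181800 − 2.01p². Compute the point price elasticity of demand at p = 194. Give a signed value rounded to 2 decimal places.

-1.43

dQ_d/dp = −2·2.01·p = -779.88. At p = 194, Q_d = 106151.64.
Ed = (dQ_d/dp)·(p/Q_d) = (-779.88) × (194/106151.64) = -1.4252…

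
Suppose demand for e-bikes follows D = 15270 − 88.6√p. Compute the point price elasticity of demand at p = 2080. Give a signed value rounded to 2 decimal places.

-0.18

dD/dp = −88.6/(2√p) = -0.971342. At p = 2080, D = 11229.2.
Ed = (dD/dp)·(p/D) = (-0.971342) × (2080/11229.2) = -0.1799…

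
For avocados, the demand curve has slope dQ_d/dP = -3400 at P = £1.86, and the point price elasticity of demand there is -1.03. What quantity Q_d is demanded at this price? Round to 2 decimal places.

6139.81

Ed = (dQ_d/dP)·(P/Q_d) ⇒ Q_d = (dQ_d/dP)·P/Ed = (-3400)·1.86/(-1.03) = 6139.8058…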